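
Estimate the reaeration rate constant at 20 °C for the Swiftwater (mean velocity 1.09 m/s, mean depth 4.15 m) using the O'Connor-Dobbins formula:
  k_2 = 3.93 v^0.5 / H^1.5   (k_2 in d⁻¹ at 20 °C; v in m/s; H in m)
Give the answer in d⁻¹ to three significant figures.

k_2 = 3.93 × 1.09^0.5 / 4.15^1.5 = 3.93 × 1.044 / 8.454 = 0.4853 d⁻¹.

k_2 ≈ 0.485 d⁻¹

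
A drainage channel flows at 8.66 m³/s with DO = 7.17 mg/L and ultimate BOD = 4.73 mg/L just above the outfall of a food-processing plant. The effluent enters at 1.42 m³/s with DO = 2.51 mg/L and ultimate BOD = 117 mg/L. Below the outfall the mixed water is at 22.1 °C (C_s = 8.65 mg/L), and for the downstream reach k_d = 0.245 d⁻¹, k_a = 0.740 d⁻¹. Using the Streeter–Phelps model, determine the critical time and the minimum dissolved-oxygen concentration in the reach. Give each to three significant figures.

t_c ≈ 1.76 d; minimum DO ≈ 4.23 mg/L

Mixed DO = (8.66×7.17 + 1.42×2.51)/(8.66+1.42) = 65.66/10.08 = 6.514 mg/L.
Mixed L₀ = (8.66×4.73 + 1.42×117)/(10.08) = 207.1/10.08 = 20.55 mg/L.
Initial deficit D₀ = C_s − DO₀ = 8.65 − 6.514 = 2.136 mg/L.
t_c = (1/0.4950) ln[(0.740/0.245)(1 − 2.136×0.4950/(0.245×20.55))] = 2.020 × ln(2.386) = 1.757 d.
D_c = (0.245/0.740) × 20.55 × e^(−0.245×1.757) = 0.3311 × 20.55 × 0.6503 = 4.423 mg/L.
Minimum DO = 8.65 − 4.423 = 4.227 mg/L.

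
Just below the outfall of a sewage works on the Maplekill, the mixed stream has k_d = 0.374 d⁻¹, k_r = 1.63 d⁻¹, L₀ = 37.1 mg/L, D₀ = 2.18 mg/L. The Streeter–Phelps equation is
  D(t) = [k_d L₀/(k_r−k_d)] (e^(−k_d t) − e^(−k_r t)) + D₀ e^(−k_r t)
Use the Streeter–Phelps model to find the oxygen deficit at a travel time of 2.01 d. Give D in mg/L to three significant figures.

D ≈ 4.87 mg/L

k_d L₀/(k_r−k_d) = 0.374×37.1/(1.63−0.374) = 13.88/1.256 = 11.05 mg/L.
e^(−k_d t) = e^(−0.374×2.010) = 0.4715; e^(−k_r t) = e^(−1.63×2.010) = 0.03777.
D = 11.05 × (0.4715 − 0.03777) + 2.18 × 0.03777 = 4.792 + 0.08233 = 4.874 mg/L.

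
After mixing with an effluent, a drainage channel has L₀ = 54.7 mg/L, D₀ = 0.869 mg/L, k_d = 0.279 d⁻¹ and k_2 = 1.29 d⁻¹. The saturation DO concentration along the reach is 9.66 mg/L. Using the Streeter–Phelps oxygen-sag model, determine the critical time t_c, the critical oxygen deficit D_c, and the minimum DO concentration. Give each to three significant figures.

t_c ≈ 1.46 d; D_c ≈ 7.88 mg/L; min DO ≈ 1.78 mg/L

At the critical point dD/dt = 0, so k_d L₀ e^(−k_d t) = k_2 D. Substituting D(t) from the Streeter–Phelps equation and solving for t gives
t_c = ln[(k_2/k_d)(1 − D₀(k_2−k_d)/(k_d L₀))] / (k_2−k_d).
Here k_2−k_d = 1.011 d⁻¹ and 1 − D₀(k_2−k_d)/(k_d L₀) = 1 − 0.869×1.011/(0.279×54.7) = 0.9424, so
t_c = ln(4.624 × 0.9424) / 1.011 = 1.472 / 1.011 = 1.456 d.
L(t_c) = L₀ e^(−k_d t_c) = 54.7 × 0.6662 = 36.44 mg/L, and at the critical point k_2 D_c = k_d L, so D_c = (0.279/1.29) × 36.44 = 7.881 mg/L.
Minimum DO = C_s − D_c = 9.66 − 7.881 = 1.779 mg/L.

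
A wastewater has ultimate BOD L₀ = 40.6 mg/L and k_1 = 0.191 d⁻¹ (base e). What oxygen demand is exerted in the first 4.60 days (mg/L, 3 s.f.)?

y ≈ 23.7 mg/L

y_t = L₀(1 − e^(−k_1 t)) = 40.6 × (1 − e^(−0.191×4.60))
= 40.6 × (1 − 0.4154) = 40.6 × 0.5846 = 23.74 mg/L.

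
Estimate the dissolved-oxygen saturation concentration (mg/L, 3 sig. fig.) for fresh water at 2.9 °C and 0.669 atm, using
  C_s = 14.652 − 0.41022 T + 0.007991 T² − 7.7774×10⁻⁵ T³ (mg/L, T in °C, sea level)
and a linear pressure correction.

C_s ≈ 9.05 mg/L

At sea level: C_s = 14.652 − 0.41022×2.9 + 0.007991×2.9² − 7.7774×10⁻⁵×2.9³ = 13.53 mg/L.
Pressure correction: C_s' = 13.53 × 0.669 = 9.050 mg/L.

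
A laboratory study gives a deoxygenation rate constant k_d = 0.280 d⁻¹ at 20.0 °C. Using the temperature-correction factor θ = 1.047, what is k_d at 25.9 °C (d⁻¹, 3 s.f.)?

k_d(T₂) = k_d(T₁) · θ^(T₂−T₁) = 0.280 × 1.047^(25.9−20.0)
= 0.280 × 1.047^5.90 = 0.280 × 1.311 = 0.3671 d⁻¹.

k_d ≈ 0.367 d⁻¹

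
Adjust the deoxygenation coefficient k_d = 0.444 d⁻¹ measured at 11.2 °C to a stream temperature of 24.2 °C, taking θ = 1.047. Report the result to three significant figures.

k_d(T₂) = k_d(T₁) · θ^(T₂−T₁) = 0.444 × 1.047^(24.2−11.2)
= 0.444 × 1.047^13.0 = 0.444 × 1.817 = 0.8067 d⁻¹.

k_d ≈ 0.807 d⁻¹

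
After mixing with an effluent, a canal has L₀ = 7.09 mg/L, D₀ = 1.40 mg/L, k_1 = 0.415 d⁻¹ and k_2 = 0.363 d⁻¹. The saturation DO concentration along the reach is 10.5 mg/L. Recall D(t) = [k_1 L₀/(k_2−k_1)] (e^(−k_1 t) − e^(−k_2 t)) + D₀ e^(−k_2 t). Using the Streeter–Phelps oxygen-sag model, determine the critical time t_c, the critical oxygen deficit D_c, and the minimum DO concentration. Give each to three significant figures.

At the critical point dD/dt = 0, so k_1 L₀ e^(−k_1 t) = k_2 D. Substituting D(t) from the Streeter–Phelps equation and solving for t gives
t_c = ln[(k_2/k_1)(1 − D₀(k_2−k_1)/(k_1 L₀))] / (k_2−k_1).
Here k_2−k_1 = -0.05200 d⁻¹ and 1 − D₀(k_2−k_1)/(k_1 L₀) = 1 − 1.40×-0.05200/(0.415×7.09) = 1.025, so
t_c = ln(0.8747 × 1.025) / -0.05200 = -0.1094 / -0.05200 = 2.105 d.
L(t_c) = L₀ e^(−k_1 t_c) = 7.09 × 0.4175 = 2.960 mg/L, and at the critical point k_2 D_c = k_1 L, so D_c = (0.415/0.363) × 2.960 = 3.384 mg/L.
Minimum DO = C_s − D_c = 10.5 − 3.384 = 7.116 mg/L.

t_c ≈ 2.10 d; D_c ≈ 3.38 mg/L; min DO ≈ 7.12 mg/L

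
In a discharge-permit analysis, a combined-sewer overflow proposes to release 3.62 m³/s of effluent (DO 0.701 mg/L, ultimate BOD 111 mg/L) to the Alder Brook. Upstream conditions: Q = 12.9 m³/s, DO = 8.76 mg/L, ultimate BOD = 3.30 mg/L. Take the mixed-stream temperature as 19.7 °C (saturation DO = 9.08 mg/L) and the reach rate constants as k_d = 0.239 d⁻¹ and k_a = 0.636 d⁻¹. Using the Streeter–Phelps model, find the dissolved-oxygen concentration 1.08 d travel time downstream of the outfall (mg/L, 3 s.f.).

DO ≈ 3.67 mg/L

Mixed DO = (12.9×8.76 + 3.62×0.701)/(12.9+3.62) = 115.5/16.52 = 6.994 mg/L.
Mixed L₀ = (12.9×3.30 + 3.62×111)/(16.52) = 444.4/16.52 = 26.90 mg/L.
Initial deficit D₀ = C_s − DO₀ = 9.08 − 6.994 = 2.086 mg/L.
D(1.08) = [0.239×26.90/(0.636−0.239)](e^(−0.239×1.08) − e^(−0.636×1.08)) + 2.086 e^(−0.636×1.08)
= 16.19 × (0.7725 − 0.5031) + 2.086 × 0.5031 = 5.412 mg/L.
DO = 9.08 − 5.412 = 3.668 mg/L.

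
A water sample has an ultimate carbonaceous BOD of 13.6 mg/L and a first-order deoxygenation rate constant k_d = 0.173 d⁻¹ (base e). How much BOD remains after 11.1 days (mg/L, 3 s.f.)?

L ≈ 1.99 mg/L

L_t = L₀ e^(−k_d t) = 13.6 × e^(−0.173×11.1) = 13.6 × 0.1466 = 1.993 mg/L.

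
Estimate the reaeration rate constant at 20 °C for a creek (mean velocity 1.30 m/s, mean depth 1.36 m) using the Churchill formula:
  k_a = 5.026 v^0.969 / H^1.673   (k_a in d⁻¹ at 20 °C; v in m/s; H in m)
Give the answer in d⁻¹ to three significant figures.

k_a = 5.026 × 1.30^0.969 / 1.36^1.673 = 5.026 × 1.289 / 1.673 = 3.875 d⁻¹.

k_a ≈ 3.87 d⁻¹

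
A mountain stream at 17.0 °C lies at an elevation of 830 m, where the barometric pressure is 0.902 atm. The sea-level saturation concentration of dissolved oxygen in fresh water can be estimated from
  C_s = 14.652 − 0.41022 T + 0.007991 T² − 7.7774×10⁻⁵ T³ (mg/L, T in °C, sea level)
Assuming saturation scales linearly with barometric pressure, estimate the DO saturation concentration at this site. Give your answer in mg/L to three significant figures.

At sea level: C_s = 14.652 − 0.41022×17.0 + 0.007991×17.0² − 7.7774×10⁻⁵×17.0³ = 9.606 mg/L.
Pressure correction: C_s' = 9.606 × 0.902 = 8.664 mg/L.

C_s ≈ 8.66 mg/L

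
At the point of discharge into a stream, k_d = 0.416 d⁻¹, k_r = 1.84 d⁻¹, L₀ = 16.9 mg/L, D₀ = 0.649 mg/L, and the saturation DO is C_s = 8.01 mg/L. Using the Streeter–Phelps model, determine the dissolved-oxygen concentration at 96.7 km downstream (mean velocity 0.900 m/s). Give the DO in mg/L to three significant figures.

Travel time t = x/v = 96.7 km / (0.900 m/s) = 96700 m / 0.900 m/s = 107400 s = 1.244 d.
k_d L₀/(k_r−k_d) = 0.416×16.9/(1.84−0.416) = 7.030/1.424 = 4.937 mg/L.
e^(−k_d t) = e^(−0.416×1.244) = 0.5961; e^(−k_r t) = e^(−1.84×1.244) = 0.1015.
D = 4.937 × (0.5961 − 0.1015) + 0.649 × 0.1015 = 2.442 + 0.06584 = 2.508 mg/L.
DO = C_s − D = 8.01 − 2.508 = 5.502 mg/L.

DO ≈ 5.50 mg/L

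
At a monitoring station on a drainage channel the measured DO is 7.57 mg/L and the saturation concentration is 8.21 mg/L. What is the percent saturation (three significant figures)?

92.2 % saturation

% saturation = C/C_s × 100 = 7.57/8.21 × 100 = 92.2 %.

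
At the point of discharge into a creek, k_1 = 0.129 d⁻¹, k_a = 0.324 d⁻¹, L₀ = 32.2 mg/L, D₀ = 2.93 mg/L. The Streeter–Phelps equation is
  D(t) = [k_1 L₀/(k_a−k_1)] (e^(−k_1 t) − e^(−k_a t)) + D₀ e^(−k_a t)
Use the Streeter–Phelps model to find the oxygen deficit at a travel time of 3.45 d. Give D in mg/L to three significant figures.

k_1 L₀/(k_a−k_1) = 0.129×32.2/(0.324−0.129) = 4.154/0.1950 = 21.30 mg/L.
e^(−k_1 t) = e^(−0.129×3.450) = 0.6408; e^(−k_a t) = e^(−0.324×3.450) = 0.3270.
D = 21.30 × (0.6408 − 0.3270) + 2.93 × 0.3270 = 6.684 + 0.9581 = 7.642 mg/L.

D ≈ 7.64 mg/L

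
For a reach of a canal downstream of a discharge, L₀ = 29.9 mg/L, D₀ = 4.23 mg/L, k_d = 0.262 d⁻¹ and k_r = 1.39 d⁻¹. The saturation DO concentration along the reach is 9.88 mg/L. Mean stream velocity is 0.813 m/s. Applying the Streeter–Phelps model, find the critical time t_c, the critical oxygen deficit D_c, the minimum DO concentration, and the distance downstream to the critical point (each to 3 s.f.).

t_c = [1/(k_r−k_d)] ln[(k_r/k_d)(1 − D₀(k_r−k_d)/(k_d L₀))]
= [1/(1.39−0.262)] ln[(1.39/0.262)(1 − 4.23×1.128/(0.262×29.9))]
= (1/1.128) ln[5.305 × 0.3909] = 0.8865 × ln(2.074) = 0.8865 × 0.7295 = 0.6467 d.
D_c = (k_d/k_r) L₀ e^(−k_d t_c) = (0.262/1.39) × 29.9 × e^(−0.262×0.6467) = 0.1885 × 29.9 × 0.8441 = 4.757 mg/L.
Minimum DO = C_s − D_c = 9.88 − 4.757 = 5.123 mg/L.
x_c = v t_c = 0.813 m/s × 0.6467 d × 86400 s/d = 45420 m ≈ 45.4 km.

t_c ≈ 0.647 d; D_c ≈ 4.76 mg/L; min DO ≈ 5.12 mg/L; x_c ≈ 45.4 km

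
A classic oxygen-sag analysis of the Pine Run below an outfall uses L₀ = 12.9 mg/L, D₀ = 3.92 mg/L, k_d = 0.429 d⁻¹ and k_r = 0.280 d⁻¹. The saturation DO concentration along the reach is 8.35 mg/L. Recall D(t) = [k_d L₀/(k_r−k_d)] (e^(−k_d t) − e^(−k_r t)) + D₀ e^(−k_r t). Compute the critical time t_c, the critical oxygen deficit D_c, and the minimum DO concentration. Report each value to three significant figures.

t_c ≈ 2.19 d; D_c ≈ 7.72 mg/L; min DO ≈ 0.626 mg/L

t_c = [1/(k_r−k_d)] ln[(k_r/k_d)(1 − D₀(k_r−k_d)/(k_d L₀))]
= [1/(0.280−0.429)] ln[(0.280/0.429)(1 − 3.92×-0.1490/(0.429×12.9))]
= (1/-0.1490) ln[0.6527 × 1.106] = -6.711 × ln(0.7216) = -6.711 × -0.3263 = 2.190 d.
L(t_c) = L₀ e^(−k_d t_c) = 12.9 × 0.3908 = 5.041 mg/L, and at the critical point k_r D_c = k_d L, so D_c = (0.429/0.280) × 5.041 = 7.724 mg/L.
Minimum DO = C_s − D_c = 8.35 − 7.724 = 0.6261 mg/L.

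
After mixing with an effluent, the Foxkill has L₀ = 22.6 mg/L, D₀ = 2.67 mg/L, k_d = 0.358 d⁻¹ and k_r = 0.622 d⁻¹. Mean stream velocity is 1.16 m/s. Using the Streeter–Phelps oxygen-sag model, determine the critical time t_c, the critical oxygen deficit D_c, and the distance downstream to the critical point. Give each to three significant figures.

t_c ≈ 1.75 d; D_c ≈ 6.96 mg/L; x_c ≈ 175 km

With k_r/k_d = 1.737 and 1 − D₀(k_r−k_d)/(k_d L₀) = 0.9129,
t_c = ln(1.737 × 0.9129) / (0.622 − 0.358) = ln(1.586) / 0.2640 = 0.4613/0.2640 = 1.747 d.
L(t_c) = L₀ e^(−k_d t_c) = 22.6 × 0.5350 = 12.09 mg/L, and at the critical point k_r D_c = k_d L, so D_c = (0.358/0.622) × 12.09 = 6.959 mg/L.
x_c = v t_c = 1.16 m/s × 1.747 d × 86400 s/d = 175100 m ≈ 175 km.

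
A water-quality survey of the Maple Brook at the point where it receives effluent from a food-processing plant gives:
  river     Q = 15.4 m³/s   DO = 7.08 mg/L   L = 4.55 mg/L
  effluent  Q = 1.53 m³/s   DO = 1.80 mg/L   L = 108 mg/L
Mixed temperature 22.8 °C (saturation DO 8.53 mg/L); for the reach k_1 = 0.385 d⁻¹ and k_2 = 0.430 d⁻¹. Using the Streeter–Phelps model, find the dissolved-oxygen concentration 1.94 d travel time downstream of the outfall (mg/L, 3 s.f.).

Mixed DO = (15.4×7.08 + 1.53×1.80)/(15.4+1.53) = 111.8/16.93 = 6.603 mg/L.
Mixed L₀ = (15.4×4.55 + 1.53×108)/(16.93) = 235.3/16.93 = 13.90 mg/L.
Initial deficit D₀ = C_s − DO₀ = 8.53 − 6.603 = 1.927 mg/L.
D(1.94) = [0.385×13.90/(0.430−0.385)](e^(−0.385×1.94) − e^(−0.430×1.94)) + 1.927 e^(−0.430×1.94)
= 118.9 × (0.4738 − 0.4342) + 1.927 × 0.4342 = 5.547 mg/L.
DO = 8.53 − 5.547 = 2.983 mg/L.

DO ≈ 2.98 mg/L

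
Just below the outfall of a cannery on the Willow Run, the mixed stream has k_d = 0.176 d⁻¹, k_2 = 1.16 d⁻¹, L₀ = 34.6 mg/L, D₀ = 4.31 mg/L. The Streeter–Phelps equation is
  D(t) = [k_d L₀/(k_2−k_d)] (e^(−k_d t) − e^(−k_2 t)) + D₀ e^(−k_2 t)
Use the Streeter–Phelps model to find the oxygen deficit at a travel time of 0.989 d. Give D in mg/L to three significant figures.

k_d L₀/(k_2−k_d) = 0.176×34.6/(1.16−0.176) = 6.090/0.9840 = 6.189 mg/L.
e^(−k_d t) = e^(−0.176×0.9890) = 0.8402; e^(−k_2 t) = e^(−1.16×0.9890) = 0.3175.
D = 6.189 × (0.8402 − 0.3175) + 4.31 × 0.3175 = 3.235 + 1.368 = 4.603 mg/L.

D ≈ 4.60 mg/L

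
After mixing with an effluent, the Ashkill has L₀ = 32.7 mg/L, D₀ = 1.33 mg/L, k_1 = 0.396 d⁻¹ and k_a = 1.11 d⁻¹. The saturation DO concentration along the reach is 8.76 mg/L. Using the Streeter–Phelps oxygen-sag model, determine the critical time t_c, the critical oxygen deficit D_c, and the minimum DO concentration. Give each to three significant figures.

t_c ≈ 1.34 d; D_c ≈ 6.87 mg/L; min DO ≈ 1.89 mg/L

t_c = [1/(k_a−k_1)] ln[(k_a/k_1)(1 − D₀(k_a−k_1)/(k_1 L₀))]
= [1/(1.11−0.396)] ln[(1.11/0.396)(1 − 1.33×0.7140/(0.396×32.7))]
= (1/0.7140) ln[2.803 × 0.9267] = 1.401 × ln(2.597) = 1.401 × 0.9545 = 1.337 d.
L(t_c) = L₀ e^(−k_1 t_c) = 32.7 × 0.5890 = 19.26 mg/L, and at the critical point k_a D_c = k_1 L, so D_c = (0.396/1.11) × 19.26 = 6.871 mg/L.
Minimum DO = C_s − D_c = 8.76 − 6.871 = 1.889 mg/L.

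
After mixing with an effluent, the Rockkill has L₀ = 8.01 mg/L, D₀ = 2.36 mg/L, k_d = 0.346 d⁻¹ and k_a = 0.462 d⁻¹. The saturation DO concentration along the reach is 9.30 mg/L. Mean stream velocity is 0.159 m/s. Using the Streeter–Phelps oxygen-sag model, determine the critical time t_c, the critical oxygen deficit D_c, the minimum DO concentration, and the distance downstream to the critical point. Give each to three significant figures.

At the critical point dD/dt = 0, so k_d L₀ e^(−k_d t) = k_a D. Substituting D(t) from the Streeter–Phelps equation and solving for t gives
t_c = ln[(k_a/k_d)(1 − D₀(k_a−k_d)/(k_d L₀))] / (k_a−k_d).
Here k_a−k_d = 0.1160 d⁻¹ and 1 − D₀(k_a−k_d)/(k_d L₀) = 1 − 2.36×0.1160/(0.346×8.01) = 0.9012, so
t_c = ln(1.335 × 0.9012) / 0.1160 = 0.1851 / 0.1160 = 1.596 d.
L(t_c) = L₀ e^(−k_d t_c) = 8.01 × 0.5757 = 4.611 mg/L, and at the critical point k_a D_c = k_d L, so D_c = (0.346/0.462) × 4.611 = 3.454 mg/L.
Minimum DO = C_s − D_c = 9.30 − 3.454 = 5.846 mg/L.
x_c = v t_c = 0.159 m/s × 1.596 d × 86400 s/d = 21920 m ≈ 21.9 km.

t_c ≈ 1.60 d; D_c ≈ 3.45 mg/L; min DO ≈ 5.85 mg/L; x_c ≈ 21.9 km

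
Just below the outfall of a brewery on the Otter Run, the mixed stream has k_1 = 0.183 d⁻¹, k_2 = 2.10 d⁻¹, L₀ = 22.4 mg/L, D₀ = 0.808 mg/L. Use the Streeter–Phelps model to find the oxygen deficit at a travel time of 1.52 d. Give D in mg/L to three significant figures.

k_1 L₀/(k_2−k_1) = 0.183×22.4/(2.10−0.183) = 4.099/1.917 = 2.138 mg/L.
e^(−k_1 t) = e^(−0.183×1.520) = 0.7572; e^(−k_2 t) = e^(−2.10×1.520) = 0.04109.
D = 2.138 × (0.7572 − 0.04109) + 0.808 × 0.04109 = 1.531 + 0.03320 = 1.564 mg/L.

D ≈ 1.56 mg/L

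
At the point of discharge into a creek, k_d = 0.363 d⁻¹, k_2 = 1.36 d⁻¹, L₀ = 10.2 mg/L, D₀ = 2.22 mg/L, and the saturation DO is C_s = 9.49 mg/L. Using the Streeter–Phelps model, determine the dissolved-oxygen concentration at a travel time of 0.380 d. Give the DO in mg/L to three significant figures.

k_d L₀/(k_2−k_d) = 0.363×10.2/(1.36−0.363) = 3.703/0.9970 = 3.714 mg/L.
e^(−k_d t) = e^(−0.363×0.3800) = 0.8712; e^(−k_2 t) = e^(−1.36×0.3800) = 0.5964.
D = 3.714 × (0.8712 − 0.5964) + 2.22 × 0.5964 = 1.020 + 1.324 = 2.344 mg/L.
DO = C_s − D = 9.49 − 2.344 = 7.146 mg/L.

DO ≈ 7.15 mg/L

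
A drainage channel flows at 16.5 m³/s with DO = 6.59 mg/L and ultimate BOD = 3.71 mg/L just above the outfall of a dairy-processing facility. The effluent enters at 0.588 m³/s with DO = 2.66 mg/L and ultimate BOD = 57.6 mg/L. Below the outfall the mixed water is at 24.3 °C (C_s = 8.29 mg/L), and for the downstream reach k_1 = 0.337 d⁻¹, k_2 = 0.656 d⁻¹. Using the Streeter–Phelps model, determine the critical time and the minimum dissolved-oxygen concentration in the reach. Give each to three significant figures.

t_c ≈ 0.915 d; minimum DO ≈ 6.19 mg/L

Mixed DO = (16.5×6.59 + 0.588×2.66)/(16.5+0.588) = 110.3/17.09 = 6.455 mg/L.
Mixed L₀ = (16.5×3.71 + 0.588×57.6)/(17.09) = 95.08/17.09 = 5.564 mg/L.
Initial deficit D₀ = C_s − DO₀ = 8.29 − 6.455 = 1.835 mg/L.
t_c = (1/0.3190) ln[(0.656/0.337)(1 − 1.835×0.3190/(0.337×5.564))] = 3.135 × ln(1.339) = 0.9148 d.
D_c = (0.337/0.656) × 5.564 × e^(−0.337×0.9148) = 0.5137 × 5.564 × 0.7347 = 2.100 mg/L.
Minimum DO = 8.29 − 2.100 = 6.190 mg/L.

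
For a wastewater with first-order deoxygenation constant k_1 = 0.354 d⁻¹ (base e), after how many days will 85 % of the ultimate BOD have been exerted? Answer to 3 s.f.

y/L₀ = 1 − e^(−k_1 t) = 0.85 ⇒ e^(−k_1 t) = 0.150
t = −ln(0.150) / 0.354 = 1.897 / 0.354 = 5.359 d.

t ≈ 5.36 d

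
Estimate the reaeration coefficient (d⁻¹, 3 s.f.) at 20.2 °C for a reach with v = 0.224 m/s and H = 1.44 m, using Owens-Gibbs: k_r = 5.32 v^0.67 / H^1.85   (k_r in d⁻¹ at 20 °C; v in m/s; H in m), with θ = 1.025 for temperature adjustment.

k_r ≈ 0.999 d⁻¹

k_r(20) = 5.32 × 0.224^0.67 / 1.44^1.85 = 5.32 × 0.3670 / 1.963 = 0.9945 d⁻¹.
k_r(20.2) = 0.9945 × 1.025^(20.2−20) = 0.9945 × 1.005 = 0.9994 d⁻¹.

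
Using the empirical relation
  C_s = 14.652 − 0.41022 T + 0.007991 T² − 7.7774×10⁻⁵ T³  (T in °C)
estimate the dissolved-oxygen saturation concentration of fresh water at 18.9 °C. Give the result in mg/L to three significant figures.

C_s = 14.652 − 0.41022×18.9 + 0.007991×18.9² − 7.7774×10⁻⁵×18.9³ = 9.228 mg/L.

C_s ≈ 9.23 mg/L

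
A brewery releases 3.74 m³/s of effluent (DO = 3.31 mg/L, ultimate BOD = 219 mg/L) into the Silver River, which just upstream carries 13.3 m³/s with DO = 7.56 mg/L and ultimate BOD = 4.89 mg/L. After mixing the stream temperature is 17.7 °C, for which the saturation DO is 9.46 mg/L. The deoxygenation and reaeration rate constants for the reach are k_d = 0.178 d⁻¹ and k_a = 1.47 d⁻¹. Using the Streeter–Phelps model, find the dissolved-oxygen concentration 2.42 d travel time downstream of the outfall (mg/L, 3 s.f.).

Mixed DO = (13.3×7.56 + 3.74×3.31)/(13.3+3.74) = 112.9/17.04 = 6.627 mg/L.
Mixed L₀ = (13.3×4.89 + 3.74×219)/(17.04) = 884.1/17.04 = 51.88 mg/L.
Initial deficit D₀ = C_s − DO₀ = 9.46 − 6.627 = 2.833 mg/L.
D(2.42) = [0.178×51.88/(1.47−0.178)](e^(−0.178×2.42) − e^(−1.47×2.42)) + 2.833 e^(−1.47×2.42)
= 7.148 × (0.6500 − 0.02851) + 2.833 × 0.02851 = 4.523 mg/L.
DO = 9.46 − 4.523 = 4.937 mg/L.

DO ≈ 4.94 mg/L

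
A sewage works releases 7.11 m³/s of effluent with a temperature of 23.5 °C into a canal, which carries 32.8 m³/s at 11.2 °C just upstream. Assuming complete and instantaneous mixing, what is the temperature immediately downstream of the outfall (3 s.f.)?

Flow-weighted mixing: C = (Q_r C_r + Q_w C_w)/(Q_r + Q_w)
= (32.8×11.2 + 7.11×23.5)/(32.8 + 7.11) = 534.4/39.91 = 13.39 °C.

13.4 °C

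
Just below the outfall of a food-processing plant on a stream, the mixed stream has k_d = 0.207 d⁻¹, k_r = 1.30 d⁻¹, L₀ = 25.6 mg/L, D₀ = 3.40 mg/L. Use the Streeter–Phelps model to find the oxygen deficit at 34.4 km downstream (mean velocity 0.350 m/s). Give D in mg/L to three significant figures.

D ≈ 3.50 mg/L

Travel time t = x/v = 34.4 km / (0.350 m/s) = 34400 m / 0.350 m/s = 98290 s = 1.138 d.
k_d L₀/(k_r−k_d) = 0.207×25.6/(1.30−0.207) = 5.299/1.093 = 4.848 mg/L.
e^(−k_d t) = e^(−0.207×1.138) = 0.7902; e^(−k_r t) = e^(−1.30×1.138) = 0.2279.
D = 4.848 × (0.7902 − 0.2279) + 3.40 × 0.2279 = 2.726 + 0.7749 = 3.501 mg/L.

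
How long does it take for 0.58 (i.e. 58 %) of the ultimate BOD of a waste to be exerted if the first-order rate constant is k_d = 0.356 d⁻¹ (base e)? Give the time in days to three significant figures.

y/L₀ = 1 − e^(−k_d t) = 0.58 ⇒ e^(−k_d t) = 0.420
t = −ln(0.420) / 0.356 = 0.8675 / 0.356 = 2.437 d.

t ≈ 2.44 d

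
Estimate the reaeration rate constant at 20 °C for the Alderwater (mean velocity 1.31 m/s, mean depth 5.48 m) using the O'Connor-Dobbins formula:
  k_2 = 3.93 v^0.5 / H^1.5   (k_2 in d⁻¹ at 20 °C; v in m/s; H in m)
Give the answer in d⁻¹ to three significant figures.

k_2 = 3.93 × 1.31^0.5 / 5.48^1.5 = 3.93 × 1.145 / 12.83 = 0.3506 d⁻¹.

k_2 ≈ 0.351 d⁻¹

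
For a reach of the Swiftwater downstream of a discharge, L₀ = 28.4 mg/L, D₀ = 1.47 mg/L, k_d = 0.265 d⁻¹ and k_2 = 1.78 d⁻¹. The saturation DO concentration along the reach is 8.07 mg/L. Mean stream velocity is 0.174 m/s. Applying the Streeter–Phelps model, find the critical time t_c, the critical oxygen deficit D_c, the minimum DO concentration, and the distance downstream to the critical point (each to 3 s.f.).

At the critical point dD/dt = 0, so k_d L₀ e^(−k_d t) = k_2 D. Substituting D(t) from the Streeter–Phelps equation and solving for t gives
t_c = ln[(k_2/k_d)(1 − D₀(k_2−k_d)/(k_d L₀))] / (k_2−k_d).
Here k_2−k_d = 1.515 d⁻¹ and 1 − D₀(k_2−k_d)/(k_d L₀) = 1 − 1.47×1.515/(0.265×28.4) = 0.7041, so
t_c = ln(6.717 × 0.7041) / 1.515 = 1.554 / 1.515 = 1.026 d.
D_c = (k_d/k_2) L₀ e^(−k_d t_c) = (0.265/1.78) × 28.4 × e^(−0.265×1.026) = 0.1489 × 28.4 × 0.7620 = 3.222 mg/L.
Minimum DO = C_s − D_c = 8.07 − 3.222 = 4.848 mg/L.
x_c = v t_c = 0.174 m/s × 1.026 d × 86400 s/d = 15420 m ≈ 15.4 km.

t_c ≈ 1.03 d; D_c ≈ 3.22 mg/L; min DO ≈ 4.85 mg/L; x_c ≈ 15.4 km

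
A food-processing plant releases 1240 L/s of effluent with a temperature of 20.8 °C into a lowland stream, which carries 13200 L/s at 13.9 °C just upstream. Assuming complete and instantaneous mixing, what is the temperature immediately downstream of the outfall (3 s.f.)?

Flow-weighted mixing: C = (Q_r C_r + Q_w C_w)/(Q_r + Q_w)
= (13200×13.9 + 1240×20.8)/(13200 + 1240) = 209300/14440 = 14.49 °C.

14.5 °C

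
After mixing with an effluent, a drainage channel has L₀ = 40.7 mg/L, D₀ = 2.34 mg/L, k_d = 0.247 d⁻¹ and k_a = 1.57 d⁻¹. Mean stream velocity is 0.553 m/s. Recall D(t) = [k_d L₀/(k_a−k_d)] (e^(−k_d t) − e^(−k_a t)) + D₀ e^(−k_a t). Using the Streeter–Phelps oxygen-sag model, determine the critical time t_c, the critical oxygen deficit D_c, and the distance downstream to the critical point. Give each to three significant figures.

With k_a/k_d = 6.356 and 1 − D₀(k_a−k_d)/(k_d L₀) = 0.6920,
t_c = ln(6.356 × 0.6920) / (1.57 − 0.247) = ln(4.399) / 1.323 = 1.481/1.323 = 1.120 d.
L(t_c) = L₀ e^(−k_d t_c) = 40.7 × 0.7584 = 30.87 mg/L, and at the critical point k_a D_c = k_d L, so D_c = (0.247/1.57) × 30.87 = 4.856 mg/L.
x_c = v t_c = 0.553 m/s × 1.120 d × 86400 s/d = 53500 m ≈ 53.5 km.

t_c ≈ 1.12 d; D_c ≈ 4.86 mg/L; x_c ≈ 53.5 km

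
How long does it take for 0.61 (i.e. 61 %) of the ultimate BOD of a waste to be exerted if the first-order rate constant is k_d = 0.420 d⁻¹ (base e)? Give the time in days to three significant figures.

t ≈ 2.24 d

y/L₀ = 1 − e^(−k_d t) = 0.61 ⇒ e^(−k_d t) = 0.390
t = −ln(0.390) / 0.420 = 0.9416 / 0.420 = 2.242 d.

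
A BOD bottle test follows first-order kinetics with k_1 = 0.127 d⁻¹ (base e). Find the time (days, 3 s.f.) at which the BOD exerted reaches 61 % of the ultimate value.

t ≈ 7.41 d

y/L₀ = 1 − e^(−k_1 t) = 0.61 ⇒ e^(−k_1 t) = 0.390
t = −ln(0.390) / 0.127 = 0.9416 / 0.127 = 7.414 d.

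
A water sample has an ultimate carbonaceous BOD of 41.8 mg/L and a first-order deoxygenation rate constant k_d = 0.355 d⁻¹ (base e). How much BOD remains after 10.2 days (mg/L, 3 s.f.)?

L_t = L₀ e^(−k_d t) = 41.8 × e^(−0.355×10.2) = 41.8 × 0.02676 = 1.118 mg/L.

L ≈ 1.12 mg/L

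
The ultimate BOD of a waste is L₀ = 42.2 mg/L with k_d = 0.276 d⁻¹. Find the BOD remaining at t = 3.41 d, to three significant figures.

L_t = L₀ e^(−k_d t) = 42.2 × e^(−0.276×3.41) = 42.2 × 0.3902 = 16.47 mg/L.

L ≈ 16.5 mg/L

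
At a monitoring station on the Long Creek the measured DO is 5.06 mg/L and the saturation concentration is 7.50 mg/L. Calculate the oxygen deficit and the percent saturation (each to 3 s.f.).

D = C_s − C = 7.50 − 5.06 = 2.44 mg/L.
% saturation = 5.06/7.50 × 100 = 67.5 %.

D ≈ 2.44 mg/L; 67.5 % saturation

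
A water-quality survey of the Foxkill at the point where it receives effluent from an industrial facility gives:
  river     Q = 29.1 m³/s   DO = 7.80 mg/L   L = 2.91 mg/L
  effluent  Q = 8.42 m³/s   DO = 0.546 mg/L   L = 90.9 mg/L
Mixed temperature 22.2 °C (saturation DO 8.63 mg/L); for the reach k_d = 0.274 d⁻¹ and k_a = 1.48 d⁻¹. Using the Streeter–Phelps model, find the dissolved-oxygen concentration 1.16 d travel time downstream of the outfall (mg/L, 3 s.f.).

DO ≈ 5.37 mg/L

Mixed DO = (29.1×7.80 + 8.42×0.546)/(29.1+8.42) = 231.6/37.52 = 6.172 mg/L.
Mixed L₀ = (29.1×2.91 + 8.42×90.9)/(37.52) = 850.1/37.52 = 22.66 mg/L.
Initial deficit D₀ = C_s − DO₀ = 8.63 − 6.172 = 2.458 mg/L.
D(1.16) = [0.274×22.66/(1.48−0.274)](e^(−0.274×1.16) − e^(−1.48×1.16)) + 2.458 e^(−1.48×1.16)
= 5.147 × (0.7277 − 0.1796) + 2.458 × 0.1796 = 3.263 mg/L.
DO = 8.63 − 3.263 = 5.367 mg/L.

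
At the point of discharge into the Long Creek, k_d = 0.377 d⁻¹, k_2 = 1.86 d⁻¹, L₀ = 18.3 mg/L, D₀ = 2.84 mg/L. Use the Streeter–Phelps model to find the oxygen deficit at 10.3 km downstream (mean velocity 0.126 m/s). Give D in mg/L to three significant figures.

D ≈ 2.94 mg/L

Travel time t = x/v = 10.3 km / (0.126 m/s) = 10300 m / 0.126 m/s = 81750 s = 0.9461 d.
k_d L₀/(k_2−k_d) = 0.377×18.3/(1.86−0.377) = 6.899/1.483 = 4.652 mg/L.
e^(−k_d t) = e^(−0.377×0.9461) = 0.7000; e^(−k_2 t) = e^(−1.86×0.9461) = 0.1721.
D = 4.652 × (0.7000 − 0.1721) + 2.84 × 0.1721 = 2.456 + 0.4887 = 2.945 mg/L.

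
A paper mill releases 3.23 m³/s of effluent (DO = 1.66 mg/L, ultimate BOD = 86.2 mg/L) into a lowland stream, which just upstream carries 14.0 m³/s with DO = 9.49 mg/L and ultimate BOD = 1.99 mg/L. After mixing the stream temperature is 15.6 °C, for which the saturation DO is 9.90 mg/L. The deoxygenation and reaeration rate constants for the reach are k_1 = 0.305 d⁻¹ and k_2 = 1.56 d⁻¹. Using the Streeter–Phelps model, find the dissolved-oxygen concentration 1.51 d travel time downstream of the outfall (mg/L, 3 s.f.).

Mixed DO = (14.0×9.49 + 3.23×1.66)/(14.0+3.23) = 138.2/17.23 = 8.022 mg/L.
Mixed L₀ = (14.0×1.99 + 3.23×86.2)/(17.23) = 306.3/17.23 = 17.78 mg/L.
Initial deficit D₀ = C_s − DO₀ = 9.90 − 8.022 = 1.878 mg/L.
D(1.51) = [0.305×17.78/(1.56−0.305)](e^(−0.305×1.51) − e^(−1.56×1.51)) + 1.878 e^(−1.56×1.51)
= 4.320 × (0.6309 − 0.09484) + 1.878 × 0.09484 = 2.494 mg/L.
DO = 9.90 − 2.494 = 7.406 mg/L.

DO ≈ 7.41 mg/L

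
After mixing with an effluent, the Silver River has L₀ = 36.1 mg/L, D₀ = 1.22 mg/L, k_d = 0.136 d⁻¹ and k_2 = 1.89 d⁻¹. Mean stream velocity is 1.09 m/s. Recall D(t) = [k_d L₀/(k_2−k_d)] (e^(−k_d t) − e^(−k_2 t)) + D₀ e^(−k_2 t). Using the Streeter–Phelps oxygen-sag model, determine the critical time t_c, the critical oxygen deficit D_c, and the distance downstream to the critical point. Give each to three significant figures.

t_c ≈ 1.17 d; D_c ≈ 2.21 mg/L; x_c ≈ 111 km

t_c = [1/(k_2−k_d)] ln[(k_2/k_d)(1 − D₀(k_2−k_d)/(k_d L₀))]
= [1/(1.89−0.136)] ln[(1.89/0.136)(1 − 1.22×1.754/(0.136×36.1))]
= (1/1.754) ln[13.90 × 0.5641] = 0.5701 × ln(7.840) = 0.5701 × 2.059 = 1.174 d.
D_c = (k_d/k_2) L₀ e^(−k_d t_c) = (0.136/1.89) × 36.1 × e^(−0.136×1.174) = 0.07196 × 36.1 × 0.8524 = 2.214 mg/L.
x_c = v t_c = 1.09 m/s × 1.174 d × 86400 s/d = 110600 m ≈ 111 km.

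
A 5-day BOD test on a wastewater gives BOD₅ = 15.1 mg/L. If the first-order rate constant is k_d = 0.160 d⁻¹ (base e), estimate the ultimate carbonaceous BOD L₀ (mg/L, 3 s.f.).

BOD₅ = L₀(1 − e^(−5k_d)) ⇒ L₀ = BOD₅ / (1 − e^(−5×0.160))
= 15.1 / (1 − 0.4493) = 15.1 / 0.5507 = 27.42 mg/L.

L₀ ≈ 27.4 mg/L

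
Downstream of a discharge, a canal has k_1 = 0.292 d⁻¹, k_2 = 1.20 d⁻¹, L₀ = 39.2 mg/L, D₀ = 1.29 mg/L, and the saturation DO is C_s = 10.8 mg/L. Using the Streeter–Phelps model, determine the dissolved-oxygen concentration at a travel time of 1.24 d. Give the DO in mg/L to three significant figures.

k_1 L₀/(k_2−k_1) = 0.292×39.2/(1.20−0.292) = 11.45/0.9080 = 12.61 mg/L.
e^(−k_1 t) = e^(−0.292×1.240) = 0.6962; e^(−k_2 t) = e^(−1.20×1.240) = 0.2258.
D = 12.61 × (0.6962 − 0.2258) + 1.29 × 0.2258 = 5.930 + 0.2913 = 6.221 mg/L.
DO = C_s − D = 10.8 − 6.221 = 4.579 mg/L.

DO ≈ 4.58 mg/L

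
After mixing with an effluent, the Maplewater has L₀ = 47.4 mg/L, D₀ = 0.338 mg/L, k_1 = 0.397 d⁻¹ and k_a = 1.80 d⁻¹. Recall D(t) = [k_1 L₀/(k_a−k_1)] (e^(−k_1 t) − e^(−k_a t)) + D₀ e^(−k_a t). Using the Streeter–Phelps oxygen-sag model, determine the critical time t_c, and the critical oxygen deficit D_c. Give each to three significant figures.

t_c ≈ 1.06 d; D_c ≈ 6.87 mg/L

With k_a/k_1 = 4.534 and 1 − D₀(k_a−k_1)/(k_1 L₀) = 0.9748,
t_c = ln(4.534 × 0.9748) / (1.80 − 0.397) = ln(4.420) / 1.403 = 1.486/1.403 = 1.059 d.
D_c = (k_1/k_a) L₀ e^(−k_1 t_c) = (0.397/1.80) × 47.4 × e^(−0.397×1.059) = 0.2206 × 47.4 × 0.6567 = 6.865 mg/L.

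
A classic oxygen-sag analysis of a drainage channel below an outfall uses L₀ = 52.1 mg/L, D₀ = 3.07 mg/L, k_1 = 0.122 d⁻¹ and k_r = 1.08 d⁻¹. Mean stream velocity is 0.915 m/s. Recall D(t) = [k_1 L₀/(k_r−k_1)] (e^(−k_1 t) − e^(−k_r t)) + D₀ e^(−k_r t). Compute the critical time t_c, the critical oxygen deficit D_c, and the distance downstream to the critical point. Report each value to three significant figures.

With k_r/k_1 = 8.852 and 1 − D₀(k_r−k_1)/(k_1 L₀) = 0.5373,
t_c = ln(8.852 × 0.5373) / (1.08 − 0.122) = ln(4.756) / 0.9580 = 1.559/0.9580 = 1.628 d.
L(t_c) = L₀ e^(−k_1 t_c) = 52.1 × 0.8199 = 42.72 mg/L, and at the critical point k_r D_c = k_1 L, so D_c = (0.122/1.08) × 42.72 = 4.825 mg/L.
x_c = v t_c = 0.915 m/s × 1.628 d × 86400 s/d = 128700 m ≈ 129 km.

t_c ≈ 1.63 d; D_c ≈ 4.83 mg/L; x_c ≈ 129 km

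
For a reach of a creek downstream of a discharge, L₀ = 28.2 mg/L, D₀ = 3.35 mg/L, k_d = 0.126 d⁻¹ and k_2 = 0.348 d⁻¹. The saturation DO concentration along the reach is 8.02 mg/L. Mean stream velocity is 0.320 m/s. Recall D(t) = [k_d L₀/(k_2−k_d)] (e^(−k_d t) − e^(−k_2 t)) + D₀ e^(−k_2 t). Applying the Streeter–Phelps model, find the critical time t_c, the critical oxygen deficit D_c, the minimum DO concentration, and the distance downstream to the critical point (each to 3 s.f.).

At the critical point dD/dt = 0, so k_d L₀ e^(−k_d t) = k_2 D. Substituting D(t) from the Streeter–Phelps equation and solving for t gives
t_c = ln[(k_2/k_d)(1 − D₀(k_2−k_d)/(k_d L₀))] / (k_2−k_d).
Here k_2−k_d = 0.2220 d⁻¹ and 1 − D₀(k_2−k_d)/(k_d L₀) = 1 − 3.35×0.2220/(0.126×28.2) = 0.7907, so
t_c = ln(2.762 × 0.7907) / 0.2220 = 0.7811 / 0.2220 = 3.518 d.
L(t_c) = L₀ e^(−k_d t_c) = 28.2 × 0.6419 = 18.10 mg/L, and at the critical point k_2 D_c = k_d L, so D_c = (0.126/0.348) × 18.10 = 6.554 mg/L.
Minimum DO = C_s − D_c = 8.02 − 6.554 = 1.466 mg/L.
x_c = v t_c = 0.320 m/s × 3.518 d × 86400 s/d = 97280 m ≈ 97.3 km.

t_c ≈ 3.52 d; D_c ≈ 6.55 mg/L; min DO ≈ 1.47 mg/L; x_c ≈ 97.3 km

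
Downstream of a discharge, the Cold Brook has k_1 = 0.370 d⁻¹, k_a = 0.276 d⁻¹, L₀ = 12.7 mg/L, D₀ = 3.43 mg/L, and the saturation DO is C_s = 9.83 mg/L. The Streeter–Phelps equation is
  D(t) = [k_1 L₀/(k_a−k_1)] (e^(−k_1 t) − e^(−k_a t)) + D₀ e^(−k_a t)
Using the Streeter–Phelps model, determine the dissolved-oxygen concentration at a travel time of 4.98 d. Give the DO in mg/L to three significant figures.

DO ≈ 4.24 mg/L

k_1 L₀/(k_a−k_1) = 0.370×12.7/(0.276−0.370) = 4.699/-0.09400 = -49.99 mg/L.
e^(−k_1 t) = e^(−0.370×4.980) = 0.1584; e^(−k_a t) = e^(−0.276×4.980) = 0.2530.
D = -49.99 × (0.1584 − 0.2530) + 3.43 × 0.2530 = 4.727 + 0.8677 = 5.595 mg/L.
DO = C_s − D = 9.83 − 5.595 = 4.235 mg/L.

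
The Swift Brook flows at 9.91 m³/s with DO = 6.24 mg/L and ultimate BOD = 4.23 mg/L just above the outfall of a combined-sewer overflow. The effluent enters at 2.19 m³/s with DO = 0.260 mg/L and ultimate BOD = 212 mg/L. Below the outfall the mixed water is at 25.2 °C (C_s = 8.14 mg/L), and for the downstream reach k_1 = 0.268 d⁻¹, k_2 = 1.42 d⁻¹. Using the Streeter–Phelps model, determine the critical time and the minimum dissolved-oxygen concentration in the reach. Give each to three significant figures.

Mixed DO = (9.91×6.24 + 2.19×0.260)/(9.91+2.19) = 62.41/12.10 = 5.158 mg/L.
Mixed L₀ = (9.91×4.23 + 2.19×212)/(12.10) = 506.2/12.10 = 41.83 mg/L.
Initial deficit D₀ = C_s − DO₀ = 8.14 − 5.158 = 2.982 mg/L.
t_c = (1/1.152) ln[(1.42/0.268)(1 − 2.982×1.152/(0.268×41.83))] = 0.8681 × ln(3.675) = 1.130 d.
D_c = (0.268/1.42) × 41.83 × e^(−0.268×1.130) = 0.1887 × 41.83 × 0.7388 = 5.833 mg/L.
Minimum DO = 8.14 − 5.833 = 2.307 mg/L.

t_c ≈ 1.13 d; minimum DO ≈ 2.31 mg/L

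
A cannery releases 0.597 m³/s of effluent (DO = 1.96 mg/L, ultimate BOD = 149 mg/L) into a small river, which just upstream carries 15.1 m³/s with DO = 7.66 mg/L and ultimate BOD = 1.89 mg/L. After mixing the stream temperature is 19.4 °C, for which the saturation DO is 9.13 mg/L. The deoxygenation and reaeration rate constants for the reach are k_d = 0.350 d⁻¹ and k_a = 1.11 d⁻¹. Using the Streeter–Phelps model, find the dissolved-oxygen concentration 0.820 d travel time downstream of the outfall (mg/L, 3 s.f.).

Mixed DO = (15.1×7.66 + 0.597×1.96)/(15.1+0.597) = 116.8/15.70 = 7.443 mg/L.
Mixed L₀ = (15.1×1.89 + 0.597×149)/(15.70) = 117.5/15.70 = 7.485 mg/L.
Initial deficit D₀ = C_s − DO₀ = 9.13 − 7.443 = 1.687 mg/L.
D(0.820) = [0.350×7.485/(1.11−0.350)](e^(−0.350×0.820) − e^(−1.11×0.820)) + 1.687 e^(−1.11×0.820)
= 3.447 × (0.7505 − 0.4024) + 1.687 × 0.4024 = 1.879 mg/L.
DO = 9.13 − 1.879 = 7.251 mg/L.

DO ≈ 7.25 mg/L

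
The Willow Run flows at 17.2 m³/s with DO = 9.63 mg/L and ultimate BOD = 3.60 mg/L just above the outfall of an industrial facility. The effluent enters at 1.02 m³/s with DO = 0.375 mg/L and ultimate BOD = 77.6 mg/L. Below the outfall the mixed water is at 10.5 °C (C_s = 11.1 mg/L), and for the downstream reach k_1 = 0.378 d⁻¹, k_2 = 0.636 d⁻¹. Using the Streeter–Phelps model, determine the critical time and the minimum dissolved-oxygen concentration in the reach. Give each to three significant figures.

t_c ≈ 1.27 d; minimum DO ≈ 8.25 mg/L

Mixed DO = (17.2×9.63 + 1.02×0.375)/(17.2+1.02) = 166.0/18.22 = 9.112 mg/L.
Mixed L₀ = (17.2×3.60 + 1.02×77.6)/(18.22) = 141.1/18.22 = 7.743 mg/L.
Initial deficit D₀ = C_s − DO₀ = 11.1 − 9.112 = 1.988 mg/L.
t_c = (1/0.2580) ln[(0.636/0.378)(1 − 1.988×0.2580/(0.378×7.743))] = 3.876 × ln(1.388) = 1.270 d.
D_c = (0.378/0.636) × 7.743 × e^(−0.378×1.270) = 0.5943 × 7.743 × 0.6188 = 2.848 mg/L.
Minimum DO = 11.1 − 2.848 = 8.252 mg/L.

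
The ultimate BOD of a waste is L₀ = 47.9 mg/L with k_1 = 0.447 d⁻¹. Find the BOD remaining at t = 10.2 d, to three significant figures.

L_t = L₀ e^(−k_1 t) = 47.9 × e^(−0.447×10.2) = 47.9 × 0.01047 = 0.5014 mg/L.

L ≈ 0.501 mg/L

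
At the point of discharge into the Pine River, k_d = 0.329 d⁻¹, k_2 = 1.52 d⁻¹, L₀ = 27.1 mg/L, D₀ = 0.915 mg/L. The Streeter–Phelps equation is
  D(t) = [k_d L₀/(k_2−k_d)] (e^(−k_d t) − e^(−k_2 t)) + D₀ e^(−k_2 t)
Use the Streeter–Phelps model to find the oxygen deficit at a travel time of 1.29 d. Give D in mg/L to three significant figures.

k_d L₀/(k_2−k_d) = 0.329×27.1/(1.52−0.329) = 8.916/1.191 = 7.486 mg/L.
e^(−k_d t) = e^(−0.329×1.290) = 0.6542; e^(−k_2 t) = e^(−1.52×1.290) = 0.1407.
D = 7.486 × (0.6542 − 0.1407) + 0.915 × 0.1407 = 3.843 + 0.1288 = 3.972 mg/L.

D ≈ 3.97 mg/L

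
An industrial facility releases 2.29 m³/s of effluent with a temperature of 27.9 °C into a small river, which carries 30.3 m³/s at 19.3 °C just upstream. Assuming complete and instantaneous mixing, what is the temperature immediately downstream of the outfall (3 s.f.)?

Flow-weighted mixing: C = (Q_r C_r + Q_w C_w)/(Q_r + Q_w)
= (30.3×19.3 + 2.29×27.9)/(30.3 + 2.29) = 648.7/32.59 = 19.90 °C.

19.9 °C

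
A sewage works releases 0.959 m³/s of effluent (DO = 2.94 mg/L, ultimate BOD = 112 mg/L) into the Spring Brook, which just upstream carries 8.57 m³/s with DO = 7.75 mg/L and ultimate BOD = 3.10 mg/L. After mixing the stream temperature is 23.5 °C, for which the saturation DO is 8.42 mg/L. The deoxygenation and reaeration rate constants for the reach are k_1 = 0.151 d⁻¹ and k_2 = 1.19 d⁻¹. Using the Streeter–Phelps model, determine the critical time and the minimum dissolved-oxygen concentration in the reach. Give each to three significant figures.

t_c ≈ 1.19 d; minimum DO ≈ 6.93 mg/L

Mixed DO = (8.57×7.75 + 0.959×2.94)/(8.57+0.959) = 69.24/9.529 = 7.266 mg/L.
Mixed L₀ = (8.57×3.10 + 0.959×112)/(9.529) = 134.0/9.529 = 14.06 mg/L.
Initial deficit D₀ = C_s − DO₀ = 8.42 − 7.266 = 1.154 mg/L.
t_c = (1/1.039) ln[(1.19/0.151)(1 − 1.154×1.039/(0.151×14.06))] = 0.9625 × ln(3.430) = 1.186 d.
D_c = (0.151/1.19) × 14.06 × e^(−0.151×1.186) = 0.1269 × 14.06 × 0.8360 = 1.491 mg/L.
Minimum DO = 8.42 − 1.491 = 6.929 mg/L.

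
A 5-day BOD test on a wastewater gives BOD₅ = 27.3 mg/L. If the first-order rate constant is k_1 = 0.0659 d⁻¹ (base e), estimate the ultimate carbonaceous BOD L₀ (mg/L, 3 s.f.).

BOD₅ = L₀(1 − e^(−5k_1)) ⇒ L₀ = BOD₅ / (1 − e^(−5×0.0659))
= 27.3 / (1 − 0.7193) = 27.3 / 0.2807 = 97.25 mg/L.

L₀ ≈ 97.3 mg/L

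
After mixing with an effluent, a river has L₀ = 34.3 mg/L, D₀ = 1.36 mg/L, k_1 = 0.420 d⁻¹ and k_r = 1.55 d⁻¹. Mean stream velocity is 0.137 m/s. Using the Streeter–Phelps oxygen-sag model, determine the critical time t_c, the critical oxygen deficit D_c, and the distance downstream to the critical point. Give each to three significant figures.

At the critical point dD/dt = 0, so k_1 L₀ e^(−k_1 t) = k_r D. Substituting D(t) from the Streeter–Phelps equation and solving for t gives
t_c = ln[(k_r/k_1)(1 − D₀(k_r−k_1)/(k_1 L₀))] / (k_r−k_1).
Here k_r−k_1 = 1.130 d⁻¹ and 1 − D₀(k_r−k_1)/(k_1 L₀) = 1 − 1.36×1.130/(0.420×34.3) = 0.8933, so
t_c = ln(3.690 × 0.8933) / 1.130 = 1.193 / 1.130 = 1.056 d.
L(t_c) = L₀ e^(−k_1 t_c) = 34.3 × 0.6419 = 22.02 mg/L, and at the critical point k_r D_c = k_1 L, so D_c = (0.420/1.55) × 22.02 = 5.966 mg/L.
x_c = v t_c = 0.137 m/s × 1.056 d × 86400 s/d = 12500 m ≈ 12.5 km.

t_c ≈ 1.06 d; D_c ≈ 5.97 mg/L; x_c ≈ 12.5 km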